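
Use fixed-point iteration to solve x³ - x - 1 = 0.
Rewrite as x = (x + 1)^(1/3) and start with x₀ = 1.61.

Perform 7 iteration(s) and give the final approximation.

Equation: x³ - x - 1 = 0
Fixed-point form: x = (x + 1)^(1/3)
x₀ = 1.61

x_1 = g(1.610000) = 1.376830
x_2 = g(1.376830) = 1.334543
x_3 = g(1.334543) = 1.326582
x_4 = g(1.326582) = 1.325072
x_5 = g(1.325072) = 1.324785
x_6 = g(1.324785) = 1.324731
x_7 = g(1.324731) = 1.324720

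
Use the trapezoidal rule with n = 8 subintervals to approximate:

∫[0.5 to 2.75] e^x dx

f(x) = e^x
a = 0.5, b = 2.75, n = 8
h = (b - a)/n = 0.281250

Trapezoidal rule: (h/2)[f(x₀) + 2f(x₁) + 2f(x₂) + ... + f(xₙ)]

x_0 = 0.5000, f(x_0) = 1.648721, coefficient = 1
x_1 = 0.7812, f(x_1) = 2.184201, coefficient = 2
x_2 = 1.0625, f(x_2) = 2.893596, coefficient = 2
x_3 = 1.3438, f(x_3) = 3.833392, coefficient = 2
x_4 = 1.6250, f(x_4) = 5.078419, coefficient = 2
x_5 = 1.9062, f(x_5) = 6.727812, coefficient = 2
x_6 = 2.1875, f(x_6) = 8.912903, coefficient = 2
x_7 = 2.4688, f(x_7) = 11.807678, coefficient = 2
x_8 = 2.7500, f(x_8) = 15.642632, coefficient = 1

I ≈ (0.281250/2) × 100.167355 = 14.086034
Exact value: 13.993911
Error: 0.092124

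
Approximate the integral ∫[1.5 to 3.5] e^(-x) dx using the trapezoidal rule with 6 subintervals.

f(x) = e^(-x)
a = 1.5, b = 3.5, n = 6
h = (b - a)/n = 0.333333

Trapezoidal rule: (h/2)[f(x₀) + 2f(x₁) + 2f(x₂) + ... + f(xₙ)]

x_0 = 1.5000, f(x_0) = 0.223130, coefficient = 1
x_1 = 1.8333, f(x_1) = 0.159880, coefficient = 2
x_2 = 2.1667, f(x_2) = 0.114559, coefficient = 2
x_3 = 2.5000, f(x_3) = 0.082085, coefficient = 2
x_4 = 2.8333, f(x_4) = 0.058816, coefficient = 2
x_5 = 3.1667, f(x_5) = 0.042144, coefficient = 2
x_6 = 3.5000, f(x_6) = 0.030197, coefficient = 1

I ≈ (0.333333/2) × 1.168295 = 0.194716
Exact value: 0.192933
Error: 0.001783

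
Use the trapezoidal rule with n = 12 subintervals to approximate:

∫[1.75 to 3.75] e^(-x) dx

f(x) = e^(-x)
a = 1.75, b = 3.75, n = 12
h = (b - a)/n = 0.166667

Trapezoidal rule: (h/2)[f(x₀) + 2f(x₁) + 2f(x₂) + ... + f(xₙ)]

x_0 = 1.7500, f(x_0) = 0.173774, coefficient = 1
x_1 = 1.9167, f(x_1) = 0.147096, coefficient = 2
x_2 = 2.0833, f(x_2) = 0.124514, coefficient = 2
x_3 = 2.2500, f(x_3) = 0.105399, coefficient = 2
x_4 = 2.4167, f(x_4) = 0.089219, coefficient = 2
x_5 = 2.5833, f(x_5) = 0.075522, coefficient = 2
x_6 = 2.7500, f(x_6) = 0.063928, coefficient = 2
x_7 = 2.9167, f(x_7) = 0.054114, coefficient = 2
x_8 = 3.0833, f(x_8) = 0.045806, coefficient = 2
x_9 = 3.2500, f(x_9) = 0.038774, coefficient = 2
x_10 = 3.4167, f(x_10) = 0.032822, coefficient = 2
x_11 = 3.5833, f(x_11) = 0.027783, coefficient = 2
x_12 = 3.7500, f(x_12) = 0.023518, coefficient = 1

I ≈ (0.166667/2) × 1.807246 = 0.150604
Exact value: 0.150256
Error: 0.000348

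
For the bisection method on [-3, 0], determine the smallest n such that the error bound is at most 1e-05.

We need (b-a)/2^n ≤ 1e-05
(0 - (-3))/2^n ≤ 1e-05
3/2^n ≤ 1e-05
2^n ≥ 300000
n ≥ log₂(300000) = 18.19
n ≥ 19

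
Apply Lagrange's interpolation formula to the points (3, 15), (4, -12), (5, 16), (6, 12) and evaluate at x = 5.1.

Lagrange interpolation formula:
P(x) = Σ yᵢ × Lᵢ(x)
where Lᵢ(x) = Π_{j≠i} (x - xⱼ)/(xᵢ - xⱼ)

L_0(5.1) = (5.1 - 4)/(3 - 4) × (5.1 - 5)/(3 - 5) × (5.1 - 6)/(3 - 6) = 0.016500
L_1(5.1) = (5.1 - 3)/(4 - 3) × (5.1 - 5)/(4 - 5) × (5.1 - 6)/(4 - 6) = -0.094500
L_2(5.1) = (5.1 - 3)/(5 - 3) × (5.1 - 4)/(5 - 4) × (5.1 - 6)/(5 - 6) = 1.039500
L_3(5.1) = (5.1 - 3)/(6 - 3) × (5.1 - 4)/(6 - 4) × (5.1 - 5)/(6 - 5) = 0.038500

P(5.1) = 15×L_0(5.1) + (-12)×L_1(5.1) + 16×L_2(5.1) + 12×L_3(5.1)
P(5.1) = 18.475500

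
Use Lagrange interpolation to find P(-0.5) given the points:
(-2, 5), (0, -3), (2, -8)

Lagrange interpolation formula:
P(x) = Σ yᵢ × Lᵢ(x)
where Lᵢ(x) = Π_{j≠i} (x - xⱼ)/(xᵢ - xⱼ)

L_0(-0.5) = (-0.5 - 0)/(-2 - 0) × (-0.5 - 2)/(-2 - 2) = 0.156250
L_1(-0.5) = (-0.5 - (-2))/(0 - (-2)) × (-0.5 - 2)/(0 - 2) = 0.937500
L_2(-0.5) = (-0.5 - (-2))/(2 - (-2)) × (-0.5 - 0)/(2 - 0) = -0.093750

P(-0.5) = 5×L_0(-0.5) + (-3)×L_1(-0.5) + (-8)×L_2(-0.5)
P(-0.5) = -1.281250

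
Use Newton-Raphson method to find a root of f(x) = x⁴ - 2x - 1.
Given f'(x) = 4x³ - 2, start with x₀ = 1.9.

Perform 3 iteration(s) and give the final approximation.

f(x) = x⁴ - 2x - 1
f'(x) = 4x³ - 2
x₀ = 1.9

Newton-Raphson formula: x_{n+1} = x_n - f(x_n)/f'(x_n)

Iteration 1:
  f(1.900000) = 8.232100
  f'(1.900000) = 25.436000
  x_1 = 1.900000 - 8.232100/25.436000 = 1.576360
Iteration 2:
  f(1.576360) = 2.022066
  f'(1.576360) = 13.668465
  x_2 = 1.576360 - 2.022066/13.668465 = 1.428424
Iteration 3:
  f(1.428424) = 0.306361
  f'(1.428424) = 9.658190
  x_3 = 1.428424 - 0.306361/9.658190 = 1.396703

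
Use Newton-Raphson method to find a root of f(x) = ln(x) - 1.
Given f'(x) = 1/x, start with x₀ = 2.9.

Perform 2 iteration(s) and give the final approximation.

f(x) = ln(x) - 1
f'(x) = 1/x
x₀ = 2.9

Newton-Raphson formula: x_{n+1} = x_n - f(x_n)/f'(x_n)

Iteration 1:
  f(2.900000) = 0.064711
  f'(2.900000) = 0.344828
  x_1 = 2.900000 - 0.064711/0.344828 = 2.712339
Iteration 2:
  f(2.712339) = -0.002189
  f'(2.712339) = 0.368685
  x_2 = 2.712339 - (-0.002189)/0.368685 = 2.718275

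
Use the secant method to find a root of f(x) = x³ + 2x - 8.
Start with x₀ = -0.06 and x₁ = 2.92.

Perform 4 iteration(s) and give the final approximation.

f(x) = x³ + 2x - 8
x₀ = -0.06, x₁ = 2.92

Secant formula: x_{n+1} = x_n - f(x_n)(x_n - x_{n-1})/(f(x_n) - f(x_{n-1}))

Iteration 1:
  f(-0.060000) = -8.120216
  f(2.920000) = 22.737088
  x_2 = 2.920000 - 22.737088×(2.920000 - (-0.060000))/(22.737088 - (-8.120216))
       = 0.724198
Iteration 2:
  f(2.920000) = 22.737088
  f(0.724198) = -6.171788
  x_3 = 0.724198 - (-6.171788)×(0.724198 - 2.920000)/(-6.171788 - 22.737088)
       = 1.192982
Iteration 3:
  f(0.724198) = -6.171788
  f(1.192982) = -3.916174
  x_4 = 1.192982 - (-3.916174)×(1.192982 - 0.724198)/(-3.916174 - (-6.171788))
       = 2.006881
Iteration 4:
  f(1.192982) = -3.916174
  f(2.006881) = 4.096615
  x_5 = 2.006881 - 4.096615×(2.006881 - 1.192982)/(4.096615 - (-3.916174))
       = 1.590767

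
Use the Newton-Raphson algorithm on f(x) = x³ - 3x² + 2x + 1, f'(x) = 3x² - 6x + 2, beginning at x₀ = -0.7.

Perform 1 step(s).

f(x) = x³ - 3x² + 2x + 1
f'(x) = 3x² - 6x + 2
x₀ = -0.7

Newton-Raphson formula: x_{n+1} = x_n - f(x_n)/f'(x_n)

Iteration 1:
  f(-0.700000) = -2.213000
  f'(-0.700000) = 7.670000
  x_1 = -0.700000 - (-2.213000)/7.670000 = -0.411473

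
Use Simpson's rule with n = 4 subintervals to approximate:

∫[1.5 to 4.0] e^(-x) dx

f(x) = e^(-x)
a = 1.5, b = 4.0, n = 4
h = (b - a)/n = 0.625000

Simpson's rule: (h/3)[f(x₀) + 4f(x₁) + 2f(x₂) + ... + f(xₙ)]

x_0 = 1.5000, f(x_0) = 0.223130, coefficient = 1
x_1 = 2.1250, f(x_1) = 0.119433, coefficient = 4
x_2 = 2.7500, f(x_2) = 0.063928, coefficient = 2
x_3 = 3.3750, f(x_3) = 0.034218, coefficient = 4
x_4 = 4.0000, f(x_4) = 0.018316, coefficient = 1

I ≈ (0.625000/3) × 0.983906 = 0.204980
Exact value: 0.204815
Error: 0.000166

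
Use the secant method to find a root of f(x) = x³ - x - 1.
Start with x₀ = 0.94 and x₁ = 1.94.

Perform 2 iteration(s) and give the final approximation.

f(x) = x³ - x - 1
x₀ = 0.94, x₁ = 1.94

Secant formula: x_{n+1} = x_n - f(x_n)(x_n - x_{n-1})/(f(x_n) - f(x_{n-1}))

Iteration 1:
  f(0.940000) = -1.109416
  f(1.940000) = 4.361384
  x_2 = 1.940000 - 4.361384×(1.940000 - 0.940000)/(4.361384 - (-1.109416))
       = 1.142789
Iteration 2:
  f(1.940000) = 4.361384
  f(1.142789) = -0.650346
  x_3 = 1.142789 - (-0.650346)×(1.142789 - 1.940000)/(-0.650346 - 4.361384)
       = 1.246239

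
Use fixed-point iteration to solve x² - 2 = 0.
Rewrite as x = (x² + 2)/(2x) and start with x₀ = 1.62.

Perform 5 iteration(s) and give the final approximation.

Equation: x² - 2 = 0
Fixed-point form: x = (x² + 2)/(2x)
x₀ = 1.62

x_1 = g(1.620000) = 1.427284
x_2 = g(1.427284) = 1.414273
x_3 = g(1.414273) = 1.414214
x_4 = g(1.414214) = 1.414214
x_5 = g(1.414214) = 1.414214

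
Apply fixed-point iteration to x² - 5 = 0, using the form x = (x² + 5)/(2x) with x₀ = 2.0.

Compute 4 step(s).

Equation: x² - 5 = 0
Fixed-point form: x = (x² + 5)/(2x)
x₀ = 2.0

x_1 = g(2.000000) = 2.250000
x_2 = g(2.250000) = 2.236111
x_3 = g(2.236111) = 2.236068
x_4 = g(2.236068) = 2.236068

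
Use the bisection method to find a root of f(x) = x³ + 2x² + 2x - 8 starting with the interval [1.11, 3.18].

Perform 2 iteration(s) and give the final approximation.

f(x) = x³ + 2x² + 2x - 8
Initial interval: [1.11, 3.18]

Iteration 1:
  c_1 = (1.110000 + 3.180000)/2 = 2.145000
  f(c_1) = f(2.145000) = 15.361249
  f(a) × f(c) < 0, new interval: [1.110000, 2.145000]
Iteration 2:
  c_2 = (1.110000 + 2.145000)/2 = 1.627500
  f(c_2) = f(1.627500) = 4.863363
  f(a) × f(c) < 0, new interval: [1.110000, 1.627500]

After 2 iteration(s), the approximation is c_2 = 1.627500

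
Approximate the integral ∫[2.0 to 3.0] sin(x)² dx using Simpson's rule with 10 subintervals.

f(x) = sin(x)²
a = 2.0, b = 3.0, n = 10
h = (b - a)/n = 0.100000

Simpson's rule: (h/3)[f(x₀) + 4f(x₁) + 2f(x₂) + ... + f(xₙ)]

x_0 = 2.0000, f(x_0) = 0.826822, coefficient = 1
x_1 = 2.1000, f(x_1) = 0.745130, coefficient = 4
x_2 = 2.2000, f(x_2) = 0.653666, coefficient = 2
x_3 = 2.3000, f(x_3) = 0.556076, coefficient = 4
x_4 = 2.4000, f(x_4) = 0.456251, coefficient = 2
x_5 = 2.5000, f(x_5) = 0.358169, coefficient = 4
x_6 = 2.6000, f(x_6) = 0.265742, coefficient = 2
x_7 = 2.7000, f(x_7) = 0.182654, coefficient = 4
x_8 = 2.8000, f(x_8) = 0.112217, coefficient = 2
x_9 = 2.9000, f(x_9) = 0.057240, coefficient = 4
x_10 = 3.0000, f(x_10) = 0.019915, coefficient = 1

I ≈ (0.100000/3) × 11.419566 = 0.380652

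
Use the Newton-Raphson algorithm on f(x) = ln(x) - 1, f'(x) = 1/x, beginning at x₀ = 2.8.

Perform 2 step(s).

f(x) = ln(x) - 1
f'(x) = 1/x
x₀ = 2.8

Newton-Raphson formula: x_{n+1} = x_n - f(x_n)/f'(x_n)

Iteration 1:
  f(2.800000) = 0.029619
  f'(2.800000) = 0.357143
  x_1 = 2.800000 - 0.029619/0.357143 = 2.717066
Iteration 2:
  f(2.717066) = -0.000448
  f'(2.717066) = 0.368044
  x_2 = 2.717066 - (-0.000448)/0.368044 = 2.718282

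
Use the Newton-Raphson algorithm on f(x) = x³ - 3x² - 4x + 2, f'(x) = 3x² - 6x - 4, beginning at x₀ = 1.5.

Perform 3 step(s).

f(x) = x³ - 3x² - 4x + 2
f'(x) = 3x² - 6x - 4
x₀ = 1.5

Newton-Raphson formula: x_{n+1} = x_n - f(x_n)/f'(x_n)

Iteration 1:
  f(1.500000) = -7.375000
  f'(1.500000) = -6.250000
  x_1 = 1.500000 - (-7.375000)/(-6.250000) = 0.320000
Iteration 2:
  f(0.320000) = 0.445568
  f'(0.320000) = -5.612800
  x_2 = 0.320000 - 0.445568/(-5.612800) = 0.399384
Iteration 3:
  f(0.399384) = -0.012356
  f'(0.399384) = -5.917782
  x_3 = 0.399384 - (-0.012356)/(-5.917782) = 0.397296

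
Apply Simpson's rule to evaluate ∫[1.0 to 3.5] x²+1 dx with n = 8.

f(x) = x²+1
a = 1.0, b = 3.5, n = 8
h = (b - a)/n = 0.312500

Simpson's rule: (h/3)[f(x₀) + 4f(x₁) + 2f(x₂) + ... + f(xₙ)]

x_0 = 1.0000, f(x_0) = 2.000000, coefficient = 1
x_1 = 1.3125, f(x_1) = 2.722656, coefficient = 4
x_2 = 1.6250, f(x_2) = 3.640625, coefficient = 2
x_3 = 1.9375, f(x_3) = 4.753906, coefficient = 4
x_4 = 2.2500, f(x_4) = 6.062500, coefficient = 2
x_5 = 2.5625, f(x_5) = 7.566406, coefficient = 4
x_6 = 2.8750, f(x_6) = 9.265625, coefficient = 2
x_7 = 3.1875, f(x_7) = 11.160156, coefficient = 4
x_8 = 3.5000, f(x_8) = 13.250000, coefficient = 1

I ≈ (0.312500/3) × 158.000000 = 16.458333
Exact value: 16.458333
Error: 0.000000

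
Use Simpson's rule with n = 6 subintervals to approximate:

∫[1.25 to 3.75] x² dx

f(x) = x²
a = 1.25, b = 3.75, n = 6
h = (b - a)/n = 0.416667

Simpson's rule: (h/3)[f(x₀) + 4f(x₁) + 2f(x₂) + ... + f(xₙ)]

x_0 = 1.2500, f(x_0) = 1.562500, coefficient = 1
x_1 = 1.6667, f(x_1) = 2.777778, coefficient = 4
x_2 = 2.0833, f(x_2) = 4.340278, coefficient = 2
x_3 = 2.5000, f(x_3) = 6.250000, coefficient = 4
x_4 = 2.9167, f(x_4) = 8.506944, coefficient = 2
x_5 = 3.3333, f(x_5) = 11.111111, coefficient = 4
x_6 = 3.7500, f(x_6) = 14.062500, coefficient = 1

I ≈ (0.416667/3) × 121.875000 = 16.927083
Exact value: 16.927083
Error: 0.000000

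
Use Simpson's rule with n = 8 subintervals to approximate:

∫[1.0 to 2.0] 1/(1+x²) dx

f(x) = 1/(1+x²)
a = 1.0, b = 2.0, n = 8
h = (b - a)/n = 0.125000

Simpson's rule: (h/3)[f(x₀) + 4f(x₁) + 2f(x₂) + ... + f(xₙ)]

x_0 = 1.0000, f(x_0) = 0.500000, coefficient = 1
x_1 = 1.1250, f(x_1) = 0.441379, coefficient = 4
x_2 = 1.2500, f(x_2) = 0.390244, coefficient = 2
x_3 = 1.3750, f(x_3) = 0.345946, coefficient = 4
x_4 = 1.5000, f(x_4) = 0.307692, coefficient = 2
x_5 = 1.6250, f(x_5) = 0.274678, coefficient = 4
x_6 = 1.7500, f(x_6) = 0.246154, coefficient = 2
x_7 = 1.8750, f(x_7) = 0.221453, coefficient = 4
x_8 = 2.0000, f(x_8) = 0.200000, coefficient = 1

I ≈ (0.125000/3) × 7.722007 = 0.321750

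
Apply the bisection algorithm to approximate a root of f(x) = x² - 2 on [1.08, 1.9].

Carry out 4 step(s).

f(x) = x² - 2
Initial interval: [1.08, 1.9]

Iteration 1:
  c_1 = (1.080000 + 1.900000)/2 = 1.490000
  f(c_1) = f(1.490000) = 0.220100
  f(a) × f(c) < 0, new interval: [1.080000, 1.490000]
Iteration 2:
  c_2 = (1.080000 + 1.490000)/2 = 1.285000
  f(c_2) = f(1.285000) = -0.348775
  f(a) × f(c) ≥ 0, new interval: [1.285000, 1.490000]
Iteration 3:
  c_3 = (1.285000 + 1.490000)/2 = 1.387500
  f(c_3) = f(1.387500) = -0.074844
  f(a) × f(c) ≥ 0, new interval: [1.387500, 1.490000]
Iteration 4:
  c_4 = (1.387500 + 1.490000)/2 = 1.438750
  f(c_4) = f(1.438750) = 0.070002
  f(a) × f(c) < 0, new interval: [1.387500, 1.438750]

After 4 iteration(s), the approximation is c_4 = 1.438750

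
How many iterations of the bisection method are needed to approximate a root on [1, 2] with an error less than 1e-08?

We need (b-a)/2^n ≤ 1e-08
(2 - 1)/2^n ≤ 1e-08
1/2^n ≤ 1e-08
2^n ≥ 100000000
n ≥ log₂(100000000) = 26.58
n ≥ 27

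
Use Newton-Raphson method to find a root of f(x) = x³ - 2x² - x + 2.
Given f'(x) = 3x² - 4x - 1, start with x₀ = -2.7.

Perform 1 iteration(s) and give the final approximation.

f(x) = x³ - 2x² - x + 2
f'(x) = 3x² - 4x - 1
x₀ = -2.7

Newton-Raphson formula: x_{n+1} = x_n - f(x_n)/f'(x_n)

Iteration 1:
  f(-2.700000) = -29.563000
  f'(-2.700000) = 31.670000
  x_1 = -2.700000 - (-29.563000)/31.670000 = -1.766530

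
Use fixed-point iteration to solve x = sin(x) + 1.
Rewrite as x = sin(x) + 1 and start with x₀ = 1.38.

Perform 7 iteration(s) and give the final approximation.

Equation: x = sin(x) + 1
Fixed-point form: x = sin(x) + 1
x₀ = 1.38

x_1 = g(1.380000) = 1.981854
x_2 = g(1.981854) = 1.916699
x_3 = g(1.916699) = 1.940770
x_4 = g(1.940770) = 1.932337
x_5 = g(1.932337) = 1.935353
x_6 = g(1.935353) = 1.934282
x_7 = g(1.934282) = 1.934663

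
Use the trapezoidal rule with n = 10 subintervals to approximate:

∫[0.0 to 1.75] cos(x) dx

f(x) = cos(x)
a = 0.0, b = 1.75, n = 10
h = (b - a)/n = 0.175000

Trapezoidal rule: (h/2)[f(x₀) + 2f(x₁) + 2f(x₂) + ... + f(xₙ)]

x_0 = 0.0000, f(x_0) = 1.000000, coefficient = 1
x_1 = 0.1750, f(x_1) = 0.984727, coefficient = 2
x_2 = 0.3500, f(x_2) = 0.939373, coefficient = 2
x_3 = 0.5250, f(x_3) = 0.865324, coefficient = 2
x_4 = 0.7000, f(x_4) = 0.764842, coefficient = 2
x_5 = 0.8750, f(x_5) = 0.640997, coefficient = 2
x_6 = 1.0500, f(x_6) = 0.497571, coefficient = 2
x_7 = 1.2250, f(x_7) = 0.338946, coefficient = 2
x_8 = 1.4000, f(x_8) = 0.169967, coefficient = 2
x_9 = 1.5750, f(x_9) = -0.004204, coefficient = 2
x_10 = 1.7500, f(x_10) = -0.178246, coefficient = 1

I ≈ (0.175000/2) × 11.216839 = 0.981473
Exact value: 0.983986
Error: 0.002512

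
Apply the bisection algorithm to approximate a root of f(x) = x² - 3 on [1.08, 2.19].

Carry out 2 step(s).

f(x) = x² - 3
Initial interval: [1.08, 2.19]

Iteration 1:
  c_1 = (1.080000 + 2.190000)/2 = 1.635000
  f(c_1) = f(1.635000) = -0.326775
  f(a) × f(c) ≥ 0, new interval: [1.635000, 2.190000]
Iteration 2:
  c_2 = (1.635000 + 2.190000)/2 = 1.912500
  f(c_2) = f(1.912500) = 0.657656
  f(a) × f(c) < 0, new interval: [1.635000, 1.912500]

After 2 iteration(s), the approximation is c_2 = 1.912500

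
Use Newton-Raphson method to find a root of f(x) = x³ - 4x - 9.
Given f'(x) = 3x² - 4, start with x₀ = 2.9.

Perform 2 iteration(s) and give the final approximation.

f(x) = x³ - 4x - 9
f'(x) = 3x² - 4
x₀ = 2.9

Newton-Raphson formula: x_{n+1} = x_n - f(x_n)/f'(x_n)

Iteration 1:
  f(2.900000) = 3.789000
  f'(2.900000) = 21.230000
  x_1 = 2.900000 - 3.789000/21.230000 = 2.721526
Iteration 2:
  f(2.721526) = 0.271435
  f'(2.721526) = 18.220114
  x_2 = 2.721526 - 0.271435/18.220114 = 2.706629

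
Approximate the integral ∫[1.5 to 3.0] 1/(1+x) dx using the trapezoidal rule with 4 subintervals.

f(x) = 1/(1+x)
a = 1.5, b = 3.0, n = 4
h = (b - a)/n = 0.375000

Trapezoidal rule: (h/2)[f(x₀) + 2f(x₁) + 2f(x₂) + ... + f(xₙ)]

x_0 = 1.5000, f(x_0) = 0.400000, coefficient = 1
x_1 = 1.8750, f(x_1) = 0.347826, coefficient = 2
x_2 = 2.2500, f(x_2) = 0.307692, coefficient = 2
x_3 = 2.6250, f(x_3) = 0.275862, coefficient = 2
x_4 = 3.0000, f(x_4) = 0.250000, coefficient = 1

I ≈ (0.375000/2) × 2.512761 = 0.471143
Exact value: 0.470004
Error: 0.001139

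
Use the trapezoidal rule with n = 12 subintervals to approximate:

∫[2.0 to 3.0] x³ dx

f(x) = x³
a = 2.0, b = 3.0, n = 12
h = (b - a)/n = 0.083333

Trapezoidal rule: (h/2)[f(x₀) + 2f(x₁) + 2f(x₂) + ... + f(xₙ)]

x_0 = 2.0000, f(x_0) = 8.000000, coefficient = 1
x_1 = 2.0833, f(x_1) = 9.042245, coefficient = 2
x_2 = 2.1667, f(x_2) = 10.171296, coefficient = 2
x_3 = 2.2500, f(x_3) = 11.390625, coefficient = 2
x_4 = 2.3333, f(x_4) = 12.703704, coefficient = 2
x_5 = 2.4167, f(x_5) = 14.114005, coefficient = 2
x_6 = 2.5000, f(x_6) = 15.625000, coefficient = 2
x_7 = 2.5833, f(x_7) = 17.240162, coefficient = 2
x_8 = 2.6667, f(x_8) = 18.962963, coefficient = 2
x_9 = 2.7500, f(x_9) = 20.796875, coefficient = 2
x_10 = 2.8333, f(x_10) = 22.745370, coefficient = 2
x_11 = 2.9167, f(x_11) = 24.811921, coefficient = 2
x_12 = 3.0000, f(x_12) = 27.000000, coefficient = 1

I ≈ (0.083333/2) × 390.208333 = 16.258681
Exact value: 16.250000
Error: 0.008681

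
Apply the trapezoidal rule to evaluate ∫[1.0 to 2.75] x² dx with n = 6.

f(x) = x²
a = 1.0, b = 2.75, n = 6
h = (b - a)/n = 0.291667

Trapezoidal rule: (h/2)[f(x₀) + 2f(x₁) + 2f(x₂) + ... + f(xₙ)]

x_0 = 1.0000, f(x_0) = 1.000000, coefficient = 1
x_1 = 1.2917, f(x_1) = 1.668403, coefficient = 2
x_2 = 1.5833, f(x_2) = 2.506944, coefficient = 2
x_3 = 1.8750, f(x_3) = 3.515625, coefficient = 2
x_4 = 2.1667, f(x_4) = 4.694444, coefficient = 2
x_5 = 2.4583, f(x_5) = 6.043403, coefficient = 2
x_6 = 2.7500, f(x_6) = 7.562500, coefficient = 1

I ≈ (0.291667/2) × 45.420139 = 6.623770
Exact value: 6.598958
Error: 0.024812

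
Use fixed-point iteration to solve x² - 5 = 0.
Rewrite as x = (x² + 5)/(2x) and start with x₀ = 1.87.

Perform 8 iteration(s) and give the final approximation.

Equation: x² - 5 = 0
Fixed-point form: x = (x² + 5)/(2x)
x₀ = 1.87

x_1 = g(1.870000) = 2.271898
x_2 = g(2.271898) = 2.236351
x_3 = g(2.236351) = 2.236068
x_4 = g(2.236068) = 2.236068
x_5 = g(2.236068) = 2.236068
x_6 = g(2.236068) = 2.236068
x_7 = g(2.236068) = 2.236068
x_8 = g(2.236068) = 2.236068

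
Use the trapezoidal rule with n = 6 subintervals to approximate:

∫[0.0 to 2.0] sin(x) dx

f(x) = sin(x)
a = 0.0, b = 2.0, n = 6
h = (b - a)/n = 0.333333

Trapezoidal rule: (h/2)[f(x₀) + 2f(x₁) + 2f(x₂) + ... + f(xₙ)]

x_0 = 0.0000, f(x_0) = 0.000000, coefficient = 1
x_1 = 0.3333, f(x_1) = 0.327195, coefficient = 2
x_2 = 0.6667, f(x_2) = 0.618370, coefficient = 2
x_3 = 1.0000, f(x_3) = 0.841471, coefficient = 2
x_4 = 1.3333, f(x_4) = 0.971938, coefficient = 2
x_5 = 1.6667, f(x_5) = 0.995408, coefficient = 2
x_6 = 2.0000, f(x_6) = 0.909297, coefficient = 1

I ≈ (0.333333/2) × 8.418060 = 1.403010
Exact value: 1.416147
Error: 0.013137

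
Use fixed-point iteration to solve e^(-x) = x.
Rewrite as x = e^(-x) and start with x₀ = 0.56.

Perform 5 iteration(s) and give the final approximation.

Equation: e^(-x) = x
Fixed-point form: x = e^(-x)
x₀ = 0.56

x_1 = g(0.560000) = 0.571209
x_2 = g(0.571209) = 0.564842
x_3 = g(0.564842) = 0.568450
x_4 = g(0.568450) = 0.566403
x_5 = g(0.566403) = 0.567563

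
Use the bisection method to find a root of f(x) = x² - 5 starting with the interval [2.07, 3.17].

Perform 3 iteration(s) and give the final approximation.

f(x) = x² - 5
Initial interval: [2.07, 3.17]

Iteration 1:
  c_1 = (2.070000 + 3.170000)/2 = 2.620000
  f(c_1) = f(2.620000) = 1.864400
  f(a) × f(c) < 0, new interval: [2.070000, 2.620000]
Iteration 2:
  c_2 = (2.070000 + 2.620000)/2 = 2.345000
  f(c_2) = f(2.345000) = 0.499025
  f(a) × f(c) < 0, new interval: [2.070000, 2.345000]
Iteration 3:
  c_3 = (2.070000 + 2.345000)/2 = 2.207500
  f(c_3) = f(2.207500) = -0.126944
  f(a) × f(c) ≥ 0, new interval: [2.207500, 2.345000]

After 3 iteration(s), the approximation is c_3 = 2.207500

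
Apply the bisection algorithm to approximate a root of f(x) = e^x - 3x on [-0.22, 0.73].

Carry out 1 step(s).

f(x) = e^x - 3x
Initial interval: [-0.22, 0.73]

Iteration 1:
  c_1 = (-0.220000 + 0.730000)/2 = 0.255000
  f(c_1) = f(0.255000) = 0.525462
  f(a) × f(c) ≥ 0, new interval: [0.255000, 0.730000]

After 1 iteration(s), the approximation is c_1 = 0.255000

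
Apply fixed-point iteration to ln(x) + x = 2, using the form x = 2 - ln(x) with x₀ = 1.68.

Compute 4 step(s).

Equation: ln(x) + x = 2
Fixed-point form: x = 2 - ln(x)
x₀ = 1.68

x_1 = g(1.680000) = 1.481206
x_2 = g(1.481206) = 1.607143
x_3 = g(1.607143) = 1.525542
x_4 = g(1.525542) = 1.577650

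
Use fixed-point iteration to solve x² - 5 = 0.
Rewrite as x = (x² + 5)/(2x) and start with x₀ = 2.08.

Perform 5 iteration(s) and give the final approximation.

Equation: x² - 5 = 0
Fixed-point form: x = (x² + 5)/(2x)
x₀ = 2.08

x_1 = g(2.080000) = 2.241923
x_2 = g(2.241923) = 2.236076
x_3 = g(2.236076) = 2.236068
x_4 = g(2.236068) = 2.236068
x_5 = g(2.236068) = 2.236068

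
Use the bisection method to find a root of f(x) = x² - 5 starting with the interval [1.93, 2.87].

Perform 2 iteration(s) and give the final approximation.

f(x) = x² - 5
Initial interval: [1.93, 2.87]

Iteration 1:
  c_1 = (1.930000 + 2.870000)/2 = 2.400000
  f(c_1) = f(2.400000) = 0.760000
  f(a) × f(c) < 0, new interval: [1.930000, 2.400000]
Iteration 2:
  c_2 = (1.930000 + 2.400000)/2 = 2.165000
  f(c_2) = f(2.165000) = -0.312775
  f(a) × f(c) ≥ 0, new interval: [2.165000, 2.400000]

After 2 iteration(s), the approximation is c_2 = 2.165000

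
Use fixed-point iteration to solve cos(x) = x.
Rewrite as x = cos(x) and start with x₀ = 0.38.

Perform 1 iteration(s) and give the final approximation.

Equation: cos(x) = x
Fixed-point form: x = cos(x)
x₀ = 0.38

x_1 = g(0.380000) = 0.928665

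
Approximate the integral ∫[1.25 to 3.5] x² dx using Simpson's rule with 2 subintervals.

f(x) = x²
a = 1.25, b = 3.5, n = 2
h = (b - a)/n = 1.125000

Simpson's rule: (h/3)[f(x₀) + 4f(x₁) + 2f(x₂) + ... + f(xₙ)]

x_0 = 1.2500, f(x_0) = 1.562500, coefficient = 1
x_1 = 2.3750, f(x_1) = 5.640625, coefficient = 4
x_2 = 3.5000, f(x_2) = 12.250000, coefficient = 1

I ≈ (1.125000/3) × 36.375000 = 13.640625
Exact value: 13.640625
Error: 0.000000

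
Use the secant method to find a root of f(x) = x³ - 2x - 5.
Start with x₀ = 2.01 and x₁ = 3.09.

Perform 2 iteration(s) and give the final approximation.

f(x) = x³ - 2x - 5
x₀ = 2.01, x₁ = 3.09

Secant formula: x_{n+1} = x_n - f(x_n)(x_n - x_{n-1})/(f(x_n) - f(x_{n-1}))

Iteration 1:
  f(2.010000) = -0.899399
  f(3.090000) = 18.323629
  x_2 = 3.090000 - 18.323629×(3.090000 - 2.010000)/(18.323629 - (-0.899399))
       = 2.060531
Iteration 2:
  f(3.090000) = 18.323629
  f(2.060531) = -0.372489
  x_3 = 2.060531 - (-0.372489)×(2.060531 - 3.090000)/(-0.372489 - 18.323629)
       = 2.081041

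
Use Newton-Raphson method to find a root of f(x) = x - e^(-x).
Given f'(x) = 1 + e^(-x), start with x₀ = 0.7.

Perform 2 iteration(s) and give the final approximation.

f(x) = x - e^(-x)
f'(x) = 1 + e^(-x)
x₀ = 0.7

Newton-Raphson formula: x_{n+1} = x_n - f(x_n)/f'(x_n)

Iteration 1:
  f(0.700000) = 0.203415
  f'(0.700000) = 1.496585
  x_1 = 0.700000 - 0.203415/1.496585 = 0.564081
Iteration 2:
  f(0.564081) = -0.004802
  f'(0.564081) = 1.568883
  x_2 = 0.564081 - (-0.004802)/1.568883 = 0.567142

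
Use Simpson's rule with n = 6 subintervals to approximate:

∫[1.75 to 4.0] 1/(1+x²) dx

f(x) = 1/(1+x²)
a = 1.75, b = 4.0, n = 6
h = (b - a)/n = 0.375000

Simpson's rule: (h/3)[f(x₀) + 4f(x₁) + 2f(x₂) + ... + f(xₙ)]

x_0 = 1.7500, f(x_0) = 0.246154, coefficient = 1
x_1 = 2.1250, f(x_1) = 0.181303, coefficient = 4
x_2 = 2.5000, f(x_2) = 0.137931, coefficient = 2
x_3 = 2.8750, f(x_3) = 0.107926, coefficient = 4
x_4 = 3.2500, f(x_4) = 0.086486, coefficient = 2
x_5 = 3.6250, f(x_5) = 0.070718, coefficient = 4
x_6 = 4.0000, f(x_6) = 0.058824, coefficient = 1

I ≈ (0.375000/3) × 2.193601 = 0.274200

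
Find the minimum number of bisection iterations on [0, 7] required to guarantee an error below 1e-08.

We need (b-a)/2^n ≤ 1e-08
(7 - 0)/2^n ≤ 1e-08
7/2^n ≤ 1e-08
2^n ≥ 700000000
n ≥ log₂(700000000) = 29.38
n ≥ 30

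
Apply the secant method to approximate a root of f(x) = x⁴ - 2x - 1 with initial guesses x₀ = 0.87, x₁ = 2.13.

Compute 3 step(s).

f(x) = x⁴ - 2x - 1
x₀ = 0.87, x₁ = 2.13

Secant formula: x_{n+1} = x_n - f(x_n)(x_n - x_{n-1})/(f(x_n) - f(x_{n-1}))

Iteration 1:
  f(0.870000) = -2.167102
  f(2.130000) = 15.323462
  x_2 = 2.130000 - 15.323462×(2.130000 - 0.870000)/(15.323462 - (-2.167102))
       = 1.026116
Iteration 2:
  f(2.130000) = 15.323462
  f(1.026116) = -1.943605
  x_3 = 1.026116 - (-1.943605)×(1.026116 - 2.130000)/(-1.943605 - 15.323462)
       = 1.150370
Iteration 3:
  f(1.026116) = -1.943605
  f(1.150370) = -1.549480
  x_4 = 1.150370 - (-1.549480)×(1.150370 - 1.026116)/(-1.549480 - (-1.943605))
       = 1.638872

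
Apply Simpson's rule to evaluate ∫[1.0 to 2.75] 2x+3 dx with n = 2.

f(x) = 2x+3
a = 1.0, b = 2.75, n = 2
h = (b - a)/n = 0.875000

Simpson's rule: (h/3)[f(x₀) + 4f(x₁) + 2f(x₂) + ... + f(xₙ)]

x_0 = 1.0000, f(x_0) = 5.000000, coefficient = 1
x_1 = 1.8750, f(x_1) = 6.750000, coefficient = 4
x_2 = 2.7500, f(x_2) = 8.500000, coefficient = 1

I ≈ (0.875000/3) × 40.500000 = 11.812500
Exact value: 11.812500
Error: 0.000000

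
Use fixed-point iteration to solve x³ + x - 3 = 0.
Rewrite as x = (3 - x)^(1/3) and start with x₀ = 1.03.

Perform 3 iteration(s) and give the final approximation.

Equation: x³ + x - 3 = 0
Fixed-point form: x = (3 - x)^(1/3)
x₀ = 1.03

x_1 = g(1.030000) = 1.253590
x_2 = g(1.253590) = 1.204247
x_3 = g(1.204247) = 1.215483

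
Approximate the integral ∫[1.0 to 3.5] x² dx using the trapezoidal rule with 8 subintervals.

f(x) = x²
a = 1.0, b = 3.5, n = 8
h = (b - a)/n = 0.312500

Trapezoidal rule: (h/2)[f(x₀) + 2f(x₁) + 2f(x₂) + ... + f(xₙ)]

x_0 = 1.0000, f(x_0) = 1.000000, coefficient = 1
x_1 = 1.3125, f(x_1) = 1.722656, coefficient = 2
x_2 = 1.6250, f(x_2) = 2.640625, coefficient = 2
x_3 = 1.9375, f(x_3) = 3.753906, coefficient = 2
x_4 = 2.2500, f(x_4) = 5.062500, coefficient = 2
x_5 = 2.5625, f(x_5) = 6.566406, coefficient = 2
x_6 = 2.8750, f(x_6) = 8.265625, coefficient = 2
x_7 = 3.1875, f(x_7) = 10.160156, coefficient = 2
x_8 = 3.5000, f(x_8) = 12.250000, coefficient = 1

I ≈ (0.312500/2) × 89.593750 = 13.999023
Exact value: 13.958333
Error: 0.040690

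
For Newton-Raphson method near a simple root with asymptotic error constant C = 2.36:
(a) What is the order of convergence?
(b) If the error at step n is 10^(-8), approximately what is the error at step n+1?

(a) Newton-Raphson has quadratic (order 2) convergence near simple roots.
    This means |e_{n+1}| ≈ C|e_n|².

(b) With |e_n| = 10^(-8) and C = 2.36:
    |e_{n+1}| ≈ 2.36 × (10^(-8))² = 2.36 × 10^(-16)

(a) 2 (quadratic); (b) |e_{n+1}| ≈ 2.360e-16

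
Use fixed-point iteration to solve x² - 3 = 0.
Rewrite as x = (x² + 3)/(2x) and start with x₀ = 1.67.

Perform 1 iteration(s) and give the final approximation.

Equation: x² - 3 = 0
Fixed-point form: x = (x² + 3)/(2x)
x₀ = 1.67

x_1 = g(1.670000) = 1.733204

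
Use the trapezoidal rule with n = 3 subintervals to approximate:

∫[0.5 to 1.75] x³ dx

f(x) = x³
a = 0.5, b = 1.75, n = 3
h = (b - a)/n = 0.416667

Trapezoidal rule: (h/2)[f(x₀) + 2f(x₁) + 2f(x₂) + ... + f(xₙ)]

x_0 = 0.5000, f(x_0) = 0.125000, coefficient = 1
x_1 = 0.9167, f(x_1) = 0.770255, coefficient = 2
x_2 = 1.3333, f(x_2) = 2.370370, coefficient = 2
x_3 = 1.7500, f(x_3) = 5.359375, coefficient = 1

I ≈ (0.416667/2) × 11.765625 = 2.451172
Exact value: 2.329102
Error: 0.122070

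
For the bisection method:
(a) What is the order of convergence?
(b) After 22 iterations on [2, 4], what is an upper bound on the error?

(a) Bisection has linear (order 1) convergence; the error is halved each step.

(b) Error bound = (b-a)/2^n = (4 - 2)/2^{22}
    = 2/2^{22}

(a) 1 (linear); (b) error ≤ 4.77e-07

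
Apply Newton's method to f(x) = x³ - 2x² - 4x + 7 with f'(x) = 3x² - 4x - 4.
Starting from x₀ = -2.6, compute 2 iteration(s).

f(x) = x³ - 2x² - 4x + 7
f'(x) = 3x² - 4x - 4
x₀ = -2.6

Newton-Raphson formula: x_{n+1} = x_n - f(x_n)/f'(x_n)

Iteration 1:
  f(-2.600000) = -13.696000
  f'(-2.600000) = 26.680000
  x_1 = -2.600000 - (-13.696000)/26.680000 = -2.086657
Iteration 2:
  f(-2.086657) = -2.447233
  f'(-2.086657) = 17.409035
  x_2 = -2.086657 - (-2.447233)/17.409035 = -1.946084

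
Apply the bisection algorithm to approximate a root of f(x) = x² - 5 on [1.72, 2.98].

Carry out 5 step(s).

f(x) = x² - 5
Initial interval: [1.72, 2.98]

Iteration 1:
  c_1 = (1.720000 + 2.980000)/2 = 2.350000
  f(c_1) = f(2.350000) = 0.522500
  f(a) × f(c) < 0, new interval: [1.720000, 2.350000]
Iteration 2:
  c_2 = (1.720000 + 2.350000)/2 = 2.035000
  f(c_2) = f(2.035000) = -0.858775
  f(a) × f(c) ≥ 0, new interval: [2.035000, 2.350000]
Iteration 3:
  c_3 = (2.035000 + 2.350000)/2 = 2.192500
  f(c_3) = f(2.192500) = -0.192944
  f(a) × f(c) ≥ 0, new interval: [2.192500, 2.350000]
Iteration 4:
  c_4 = (2.192500 + 2.350000)/2 = 2.271250
  f(c_4) = f(2.271250) = 0.158577
  f(a) × f(c) < 0, new interval: [2.192500, 2.271250]
Iteration 5:
  c_5 = (2.192500 + 2.271250)/2 = 2.231875
  f(c_5) = f(2.231875) = -0.018734
  f(a) × f(c) ≥ 0, new interval: [2.231875, 2.271250]

After 5 iteration(s), the approximation is c_5 = 2.231875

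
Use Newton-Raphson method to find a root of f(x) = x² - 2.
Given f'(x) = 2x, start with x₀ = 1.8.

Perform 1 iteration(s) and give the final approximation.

f(x) = x² - 2
f'(x) = 2x
x₀ = 1.8

Newton-Raphson formula: x_{n+1} = x_n - f(x_n)/f'(x_n)

Iteration 1:
  f(1.800000) = 1.240000
  f'(1.800000) = 3.600000
  x_1 = 1.800000 - 1.240000/3.600000 = 1.455556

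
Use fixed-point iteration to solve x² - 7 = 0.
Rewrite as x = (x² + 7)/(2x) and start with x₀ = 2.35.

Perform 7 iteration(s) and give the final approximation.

Equation: x² - 7 = 0
Fixed-point form: x = (x² + 7)/(2x)
x₀ = 2.35

x_1 = g(2.350000) = 2.664362
x_2 = g(2.664362) = 2.645816
x_3 = g(2.645816) = 2.645751
x_4 = g(2.645751) = 2.645751
x_5 = g(2.645751) = 2.645751
x_6 = g(2.645751) = 2.645751
x_7 = g(2.645751) = 2.645751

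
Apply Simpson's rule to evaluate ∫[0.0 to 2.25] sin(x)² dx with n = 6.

f(x) = sin(x)²
a = 0.0, b = 2.25, n = 6
h = (b - a)/n = 0.375000

Simpson's rule: (h/3)[f(x₀) + 4f(x₁) + 2f(x₂) + ... + f(xₙ)]

x_0 = 0.0000, f(x_0) = 0.000000, coefficient = 1
x_1 = 0.3750, f(x_1) = 0.134156, coefficient = 4
x_2 = 0.7500, f(x_2) = 0.464631, coefficient = 2
x_3 = 1.1250, f(x_3) = 0.814087, coefficient = 4
x_4 = 1.5000, f(x_4) = 0.994996, coefficient = 2
x_5 = 1.8750, f(x_5) = 0.910280, coefficient = 4
x_6 = 2.2500, f(x_6) = 0.605398, coefficient = 1

I ≈ (0.375000/3) × 10.958741 = 1.369843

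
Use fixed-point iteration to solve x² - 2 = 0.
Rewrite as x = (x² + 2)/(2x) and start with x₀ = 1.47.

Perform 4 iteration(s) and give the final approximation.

Equation: x² - 2 = 0
Fixed-point form: x = (x² + 2)/(2x)
x₀ = 1.47

x_1 = g(1.470000) = 1.415272
x_2 = g(1.415272) = 1.414214
x_3 = g(1.414214) = 1.414214
x_4 = g(1.414214) = 1.414214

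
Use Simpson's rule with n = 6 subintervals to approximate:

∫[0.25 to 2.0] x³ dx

f(x) = x³
a = 0.25, b = 2.0, n = 6
h = (b - a)/n = 0.291667

Simpson's rule: (h/3)[f(x₀) + 4f(x₁) + 2f(x₂) + ... + f(xₙ)]

x_0 = 0.2500, f(x_0) = 0.015625, coefficient = 1
x_1 = 0.5417, f(x_1) = 0.158927, coefficient = 4
x_2 = 0.8333, f(x_2) = 0.578704, coefficient = 2
x_3 = 1.1250, f(x_3) = 1.423828, coefficient = 4
x_4 = 1.4167, f(x_4) = 2.843171, coefficient = 2
x_5 = 1.7083, f(x_5) = 4.985605, coefficient = 4
x_6 = 2.0000, f(x_6) = 8.000000, coefficient = 1

I ≈ (0.291667/3) × 41.132813 = 3.999023
Exact value: 3.999023
Error: 0.000000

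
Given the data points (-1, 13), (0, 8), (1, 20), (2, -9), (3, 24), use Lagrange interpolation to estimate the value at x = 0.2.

Lagrange interpolation formula:
P(x) = Σ yᵢ × Lᵢ(x)
where Lᵢ(x) = Π_{j≠i} (x - xⱼ)/(xᵢ - xⱼ)

L_0(0.2) = (0.2 - 0)/(-1 - 0) × (0.2 - 1)/(-1 - 1) × (0.2 - 2)/(-1 - 2) × (0.2 - 3)/(-1 - 3) = -0.033600
L_1(0.2) = (0.2 - (-1))/(0 - (-1)) × (0.2 - 1)/(0 - 1) × (0.2 - 2)/(0 - 2) × (0.2 - 3)/(0 - 3) = 0.806400
L_2(0.2) = (0.2 - (-1))/(1 - (-1)) × (0.2 - 0)/(1 - 0) × (0.2 - 2)/(1 - 2) × (0.2 - 3)/(1 - 3) = 0.302400
L_3(0.2) = (0.2 - (-1))/(2 - (-1)) × (0.2 - 0)/(2 - 0) × (0.2 - 1)/(2 - 1) × (0.2 - 3)/(2 - 3) = -0.089600
L_4(0.2) = (0.2 - (-1))/(3 - (-1)) × (0.2 - 0)/(3 - 0) × (0.2 - 1)/(3 - 1) × (0.2 - 2)/(3 - 2) = 0.014400

P(0.2) = 13×L_0(0.2) + 8×L_1(0.2) + 20×L_2(0.2) + (-9)×L_3(0.2) + 24×L_4(0.2)
P(0.2) = 13.214400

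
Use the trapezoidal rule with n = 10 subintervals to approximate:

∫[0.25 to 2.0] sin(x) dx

f(x) = sin(x)
a = 0.25, b = 2.0, n = 10
h = (b - a)/n = 0.175000

Trapezoidal rule: (h/2)[f(x₀) + 2f(x₁) + 2f(x₂) + ... + f(xₙ)]

x_0 = 0.2500, f(x_0) = 0.247404, coefficient = 1
x_1 = 0.4250, f(x_1) = 0.412321, coefficient = 2
x_2 = 0.6000, f(x_2) = 0.564642, coefficient = 2
x_3 = 0.7750, f(x_3) = 0.699716, coefficient = 2
x_4 = 0.9500, f(x_4) = 0.813416, coefficient = 2
x_5 = 1.1250, f(x_5) = 0.902268, coefficient = 2
x_6 = 1.3000, f(x_6) = 0.963558, coefficient = 2
x_7 = 1.4750, f(x_7) = 0.995415, coefficient = 2
x_8 = 1.6500, f(x_8) = 0.996865, coefficient = 2
x_9 = 1.8250, f(x_9) = 0.967864, coefficient = 2
x_10 = 2.0000, f(x_10) = 0.909297, coefficient = 1

I ≈ (0.175000/2) × 15.788830 = 1.381523
Exact value: 1.385059
Error: 0.003537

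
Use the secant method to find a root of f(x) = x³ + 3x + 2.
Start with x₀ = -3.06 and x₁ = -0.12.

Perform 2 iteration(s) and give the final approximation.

f(x) = x³ + 3x + 2
x₀ = -3.06, x₁ = -0.12

Secant formula: x_{n+1} = x_n - f(x_n)(x_n - x_{n-1})/(f(x_n) - f(x_{n-1}))

Iteration 1:
  f(-3.060000) = -35.832616
  f(-0.120000) = 1.638272
  x_2 = -0.120000 - 1.638272×(-0.120000 - (-3.060000))/(1.638272 - (-35.832616))
       = -0.248540
Iteration 2:
  f(-0.120000) = 1.638272
  f(-0.248540) = 1.239026
  x_3 = -0.248540 - 1.239026×(-0.248540 - (-0.120000))/(1.239026 - 1.638272)
       = -0.647454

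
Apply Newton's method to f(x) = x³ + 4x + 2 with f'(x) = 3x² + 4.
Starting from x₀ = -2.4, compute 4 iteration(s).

f(x) = x³ + 4x + 2
f'(x) = 3x² + 4
x₀ = -2.4

Newton-Raphson formula: x_{n+1} = x_n - f(x_n)/f'(x_n)

Iteration 1:
  f(-2.400000) = -21.424000
  f'(-2.400000) = 21.280000
  x_1 = -2.400000 - (-21.424000)/21.280000 = -1.393233
Iteration 2:
  f(-1.393233) = -6.277335
  f'(-1.393233) = 9.823295
  x_2 = -1.393233 - (-6.277335)/9.823295 = -0.754208
Iteration 3:
  f(-0.754208) = -1.445846
  f'(-0.754208) = 5.706488
  x_3 = -0.754208 - (-1.445846)/5.706488 = -0.500839
Iteration 4:
  f(-0.500839) = -0.128986
  f'(-0.500839) = 4.752519
  x_4 = -0.500839 - (-0.128986)/4.752519 = -0.473698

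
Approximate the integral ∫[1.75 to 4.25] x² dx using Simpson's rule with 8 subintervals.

f(x) = x²
a = 1.75, b = 4.25, n = 8
h = (b - a)/n = 0.312500

Simpson's rule: (h/3)[f(x₀) + 4f(x₁) + 2f(x₂) + ... + f(xₙ)]

x_0 = 1.7500, f(x_0) = 3.062500, coefficient = 1
x_1 = 2.0625, f(x_1) = 4.253906, coefficient = 4
x_2 = 2.3750, f(x_2) = 5.640625, coefficient = 2
x_3 = 2.6875, f(x_3) = 7.222656, coefficient = 4
x_4 = 3.0000, f(x_4) = 9.000000, coefficient = 2
x_5 = 3.3125, f(x_5) = 10.972656, coefficient = 4
x_6 = 3.6250, f(x_6) = 13.140625, coefficient = 2
x_7 = 3.9375, f(x_7) = 15.503906, coefficient = 4
x_8 = 4.2500, f(x_8) = 18.062500, coefficient = 1

I ≈ (0.312500/3) × 228.500000 = 23.802083
Exact value: 23.802083
Error: 0.000000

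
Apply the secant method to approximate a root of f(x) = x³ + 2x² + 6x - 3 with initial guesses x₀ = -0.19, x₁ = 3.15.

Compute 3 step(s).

f(x) = x³ + 2x² + 6x - 3
x₀ = -0.19, x₁ = 3.15

Secant formula: x_{n+1} = x_n - f(x_n)(x_n - x_{n-1})/(f(x_n) - f(x_{n-1}))

Iteration 1:
  f(-0.190000) = -4.074659
  f(3.150000) = 67.000875
  x_2 = 3.150000 - 67.000875×(3.150000 - (-0.190000))/(67.000875 - (-4.074659))
       = 0.001477
Iteration 2:
  f(3.150000) = 67.000875
  f(0.001477) = -2.991131
  x_3 = 0.001477 - (-2.991131)×(0.001477 - 3.150000)/(-2.991131 - 67.000875)
       = 0.136031
Iteration 3:
  f(0.001477) = -2.991131
  f(0.136031) = -2.144291
  x_4 = 0.136031 - (-2.144291)×(0.136031 - 0.001477)/(-2.144291 - (-2.991131))
       = 0.476734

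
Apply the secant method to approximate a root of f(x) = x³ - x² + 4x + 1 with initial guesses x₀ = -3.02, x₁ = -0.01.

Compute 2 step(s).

f(x) = x³ - x² + 4x + 1
x₀ = -3.02, x₁ = -0.01

Secant formula: x_{n+1} = x_n - f(x_n)(x_n - x_{n-1})/(f(x_n) - f(x_{n-1}))

Iteration 1:
  f(-3.020000) = -47.744008
  f(-0.010000) = 0.959899
  x_2 = -0.010000 - 0.959899×(-0.010000 - (-3.020000))/(0.959899 - (-47.744008))
       = -0.069324
Iteration 2:
  f(-0.010000) = 0.959899
  f(-0.069324) = 0.717566
  x_3 = -0.069324 - 0.717566×(-0.069324 - (-0.010000))/(0.717566 - 0.959899)
       = -0.244986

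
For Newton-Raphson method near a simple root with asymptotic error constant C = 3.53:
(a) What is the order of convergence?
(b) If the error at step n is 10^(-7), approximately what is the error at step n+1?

(a) Newton-Raphson has quadratic (order 2) convergence near simple roots.
    This means |e_{n+1}| ≈ C|e_n|².

(b) With |e_n| = 10^(-7) and C = 3.53:
    |e_{n+1}| ≈ 3.53 × (10^(-7))² = 3.53 × 10^(-14)

(a) 2 (quadratic); (b) |e_{n+1}| ≈ 3.530e-14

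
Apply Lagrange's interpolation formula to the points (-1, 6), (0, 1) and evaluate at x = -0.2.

Lagrange interpolation formula:
P(x) = Σ yᵢ × Lᵢ(x)
where Lᵢ(x) = Π_{j≠i} (x - xⱼ)/(xᵢ - xⱼ)

L_0(-0.2) = (-0.2 - 0)/(-1 - 0) = 0.200000
L_1(-0.2) = (-0.2 - (-1))/(0 - (-1)) = 0.800000

P(-0.2) = 6×L_0(-0.2) + 1×L_1(-0.2)
P(-0.2) = 2.000000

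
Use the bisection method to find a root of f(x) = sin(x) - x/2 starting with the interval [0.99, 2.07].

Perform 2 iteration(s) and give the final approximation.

f(x) = sin(x) - x/2
Initial interval: [0.99, 2.07]

Iteration 1:
  c_1 = (0.990000 + 2.070000)/2 = 1.530000
  f(c_1) = f(1.530000) = 0.234168
  f(a) × f(c) ≥ 0, new interval: [1.530000, 2.070000]
Iteration 2:
  c_2 = (1.530000 + 2.070000)/2 = 1.800000
  f(c_2) = f(1.800000) = 0.073848
  f(a) × f(c) ≥ 0, new interval: [1.800000, 2.070000]

After 2 iteration(s), the approximation is c_2 = 1.800000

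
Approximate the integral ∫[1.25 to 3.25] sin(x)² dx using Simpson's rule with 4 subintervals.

f(x) = sin(x)²
a = 1.25, b = 3.25, n = 4
h = (b - a)/n = 0.500000

Simpson's rule: (h/3)[f(x₀) + 4f(x₁) + 2f(x₂) + ... + f(xₙ)]

x_0 = 1.2500, f(x_0) = 0.900572, coefficient = 1
x_1 = 1.7500, f(x_1) = 0.968228, coefficient = 4
x_2 = 2.2500, f(x_2) = 0.605398, coefficient = 2
x_3 = 2.7500, f(x_3) = 0.145665, coefficient = 4
x_4 = 3.2500, f(x_4) = 0.011706, coefficient = 1

I ≈ (0.500000/3) × 6.578648 = 1.096441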